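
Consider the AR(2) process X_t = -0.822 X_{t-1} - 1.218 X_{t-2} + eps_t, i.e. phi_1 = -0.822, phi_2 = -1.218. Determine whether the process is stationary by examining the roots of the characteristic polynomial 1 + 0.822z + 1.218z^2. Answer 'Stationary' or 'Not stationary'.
\text{Not stationary}

The AR(p) characteristic polynomial is P(z) = 1 + 0.822z + 1.218z^2.
Stationarity requires all roots to lie outside the unit circle, i.e. |z| > 1 for every root.
Set 1 + (0.822) z + (1.218) z^2 = 0, i.e. a z^2 + b z + c = 0 with a = 1.218, b = 0.822, c = 1.
Discriminant D = b^2 - 4ac = (0.822)^2 - 4*(1.218)*1 = 0.675684 - (4.872) = -4.196316.
D < 0, so the roots are the complex-conjugate pair z = (-b +/- i sqrt(-D)) / (2a) = -0.3374 +/- 0.8409i.
For a conjugate pair |z|^2 = z * conj(z) = (product of roots) = c/a = 1/(1.218) = 0.821018, so |z| = sqrt(0.821018) = 0.9061 for both roots.
Moduli of all roots: 0.9061, 0.9061.
All moduli strictly greater than 1? No.
Verdict: Not stationary.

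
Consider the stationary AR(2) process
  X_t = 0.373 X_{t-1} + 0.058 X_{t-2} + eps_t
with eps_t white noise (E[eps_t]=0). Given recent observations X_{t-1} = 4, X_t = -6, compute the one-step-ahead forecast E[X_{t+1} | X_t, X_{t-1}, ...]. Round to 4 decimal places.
E[X_{t+1} \mid \mathcal F_t] = -2.0060

For an AR(p) model X_t = c + sum_i phi_i X_{t-i} + eps_t, the
one-step-ahead conditional mean is
  E[X_{t+1} | X_t, ...] = c + sum_i phi_i X_{t+1-i}.
Substitute known values:
  E[X_{t+1} | ...] = (0.373) * (-6) + (0.058) * (4)
                   = -2.0060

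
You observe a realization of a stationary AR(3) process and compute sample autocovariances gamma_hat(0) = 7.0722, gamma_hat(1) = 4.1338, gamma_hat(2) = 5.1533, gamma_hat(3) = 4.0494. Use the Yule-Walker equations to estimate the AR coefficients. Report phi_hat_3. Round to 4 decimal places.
\hat\phi_{3} = 0.1240

The Yule-Walker equations for an AR(p) process read, in matrix form,
  Gamma_p phi = r_p,   with   (Gamma_p)_{ij} = gamma(|i - j|),
                       (r_p)_i = gamma(i),   i,j = 1..p.
Substitute the sample gammas (Toeplitz matrix and right-hand side of size 3):
  Gamma_p = [[7.0722, 4.1338, 5.1533], [4.1338, 7.0722, 4.1338], [5.1533, 4.1338, 7.0722]]
  r_p     = [4.1338, 5.1533, 4.0494]
Written out (R1..R3):
  (R1) 7.0722 phi_1 + 4.1338 phi_2 + 5.1533 phi_3 = 4.1338
  (R2) 4.1338 phi_1 + 7.0722 phi_2 + 4.1338 phi_3 = 5.1533
  (R3) 5.1533 phi_1 + 4.1338 phi_2 + 7.0722 phi_3 = 4.0494
Gaussian elimination:
  R2 <- R2 - (4.1338/7.0722) R1 = R2 - (0.584514) R1:  4.655936 phi_2 + 1.121624 phi_3 = 2.737036
  R3 <- R3 - (5.1533/7.0722) R1 = R3 - (0.72867) R1:  1.121624 phi_2 + 3.317145 phi_3 = 1.037224
  R3 <- R3 - (1.121624/4.655936) R2 = R3 - (0.240902) R2:  3.046944 phi_3 = 0.377867
Back-substitution:
  phi_hat_3 = 0.377867 / 3.046944 = 0.124015
  phi_hat_2 = (2.737036 - (1.121624)(0.124015)) / 4.655936 = 0.557984
  phi_hat_1 = (4.1338 - (4.1338)(0.557984) - (5.1533)(0.124015)) / 7.0722 = 0.167999
So phi_hat = [0.1680, 0.5580, 0.1240].
Therefore phi_hat_3 = 0.1240.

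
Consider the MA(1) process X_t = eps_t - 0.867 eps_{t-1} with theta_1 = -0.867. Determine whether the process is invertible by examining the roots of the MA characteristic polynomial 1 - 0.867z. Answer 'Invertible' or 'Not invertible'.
\text{Invertible}

The MA(q) characteristic polynomial is P(z) = 1 - 0.867z.
Invertibility requires all roots to lie outside the unit circle, i.e. |z| > 1 for every root.
This is linear in z: 1 + (-0.867) z = 0  =>  z = -1/(-0.867) = 1.153403,  |z| = 1.153403.
Moduli of all roots: 1.1534.
All moduli strictly greater than 1? Yes.
Verdict: Invertible.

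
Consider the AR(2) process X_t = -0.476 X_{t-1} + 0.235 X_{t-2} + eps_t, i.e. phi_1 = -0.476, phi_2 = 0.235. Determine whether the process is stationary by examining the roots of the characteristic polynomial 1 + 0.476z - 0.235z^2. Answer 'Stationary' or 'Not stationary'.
\text{Stationary}

The AR(p) characteristic polynomial is P(z) = 1 + 0.476z - 0.235z^2.
Stationarity requires all roots to lie outside the unit circle, i.e. |z| > 1 for every root.
Set 1 + (0.476) z + (-0.235) z^2 = 0, i.e. a z^2 + b z + c = 0 with a = -0.235, b = 0.476, c = 1.
Discriminant D = b^2 - 4ac = (0.476)^2 - 4*(-0.235)*1 = 0.226576 - (-0.94) = 1.166576.
D >= 0, so the roots are real: z = (-b +/- sqrt(D)) / (2a) = (-0.476 +/- 1.080081) / (-0.47).
  z_1 = (-0.476 + 1.080081) / (-0.47) = -1.2853,   |z_1| = 1.2853.
  z_2 = (-0.476 - 1.080081) / (-0.47) = 3.3108,   |z_2| = 3.3108.
Moduli of all roots: 1.2853, 3.3108.
All moduli strictly greater than 1? Yes.
Verdict: Stationary.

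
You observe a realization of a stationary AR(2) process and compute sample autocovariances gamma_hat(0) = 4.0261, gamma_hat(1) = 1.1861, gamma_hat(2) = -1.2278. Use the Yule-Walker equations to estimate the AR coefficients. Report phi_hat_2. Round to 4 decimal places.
\hat\phi_{2} = -0.4290

The Yule-Walker equations for an AR(p) process read, in matrix form,
  Gamma_p phi = r_p,   with   (Gamma_p)_{ij} = gamma(|i - j|),
                       (r_p)_i = gamma(i),   i,j = 1..p.
Substitute the sample gammas (Toeplitz matrix and right-hand side of size 2):
  Gamma_p = [[4.0261, 1.1861], [1.1861, 4.0261]]
  r_p     = [1.1861, -1.2278]
Written out:
  4.0261 phi_1 + 1.1861 phi_2 = 1.1861
  1.1861 phi_1 + 4.0261 phi_2 = -1.2278
Solve by Cramer's rule:
  det = gamma(0)^2 - gamma(1)^2 = (4.0261)^2 - (1.1861)^2 = 16.20948121 - 1.40683321 = 14.802648
  phi_hat_1 = [gamma(1) gamma(0) - gamma(1) gamma(2)] / det = [(1.1861)(4.0261) - (1.1861)(-1.2278)] / 14.802648 = 6.23165079 / 14.802648 = 0.421
  phi_hat_2 = [gamma(0) gamma(2) - gamma(1)^2] / det = [(4.0261)(-1.2278) - (1.1861)^2] / 14.802648 = -6.35007879 / 14.802648 = -0.429
So phi_hat = [0.4210, -0.4290].
Therefore phi_hat_2 = -0.4290.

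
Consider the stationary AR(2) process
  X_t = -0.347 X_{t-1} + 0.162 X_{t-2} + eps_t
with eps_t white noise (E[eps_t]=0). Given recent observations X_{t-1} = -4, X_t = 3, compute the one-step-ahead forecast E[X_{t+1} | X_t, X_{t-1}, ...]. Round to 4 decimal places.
E[X_{t+1} \mid \mathcal F_t] = -1.6890

For an AR(p) model X_t = c + sum_i phi_i X_{t-i} + eps_t, the
one-step-ahead conditional mean is
  E[X_{t+1} | X_t, ...] = c + sum_i phi_i X_{t+1-i}.
Substitute known values:
  E[X_{t+1} | ...] = (-0.347) * (3) + (0.162) * (-4)
                   = -1.6890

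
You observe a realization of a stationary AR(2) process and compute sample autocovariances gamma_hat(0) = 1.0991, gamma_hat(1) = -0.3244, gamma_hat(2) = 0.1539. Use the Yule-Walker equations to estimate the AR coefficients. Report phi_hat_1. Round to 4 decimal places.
\hat\phi_{1} = -0.2780

The Yule-Walker equations for an AR(p) process read, in matrix form,
  Gamma_p phi = r_p,   with   (Gamma_p)_{ij} = gamma(|i - j|),
                       (r_p)_i = gamma(i),   i,j = 1..p.
Substitute the sample gammas (Toeplitz matrix and right-hand side of size 2):
  Gamma_p = [[1.0991, -0.3244], [-0.3244, 1.0991]]
  r_p     = [-0.3244, 0.1539]
Written out:
  1.0991 phi_1 - 0.3244 phi_2 = -0.3244
  -0.3244 phi_1 + 1.0991 phi_2 = 0.1539
Solve by Cramer's rule:
  det = gamma(0)^2 - gamma(1)^2 = (1.0991)^2 - (-0.3244)^2 = 1.20802081 - 0.10523536 = 1.10278545
  phi_hat_1 = [gamma(1) gamma(0) - gamma(1) gamma(2)] / det = [(-0.3244)(1.0991) - (-0.3244)(0.1539)] / 1.10278545 = -0.30662288 / 1.10278545 = -0.278
  phi_hat_2 = [gamma(0) gamma(2) - gamma(1)^2] / det = [(1.0991)(0.1539) - (-0.3244)^2] / 1.10278545 = 0.06391613 / 1.10278545 = 0.058
So phi_hat = [-0.2780, 0.0580].
Therefore phi_hat_1 = -0.2780.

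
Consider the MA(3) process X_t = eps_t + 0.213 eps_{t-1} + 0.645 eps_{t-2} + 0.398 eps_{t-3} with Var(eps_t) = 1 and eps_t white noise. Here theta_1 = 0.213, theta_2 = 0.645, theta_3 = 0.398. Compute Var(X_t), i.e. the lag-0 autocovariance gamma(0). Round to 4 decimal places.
\gamma(0) = 1.6198

For an MA(q) process X_t = eps_t + sum_i theta_i eps_{t-i} with
Var(eps_t) = sigma^2, the variance is
  gamma(0) = sigma^2 * (1 + sum_i theta_i^2).
  sum_i theta_i^2 = (0.213)^2 + (0.645)^2 + (0.398)^2 = 0.045369 + 0.416025 + 0.158404 = 0.619798.
  gamma(0) = 1 * (1 + 0.619798) = 1 * 1.619798 = 1.619798, which rounds to 1.6198.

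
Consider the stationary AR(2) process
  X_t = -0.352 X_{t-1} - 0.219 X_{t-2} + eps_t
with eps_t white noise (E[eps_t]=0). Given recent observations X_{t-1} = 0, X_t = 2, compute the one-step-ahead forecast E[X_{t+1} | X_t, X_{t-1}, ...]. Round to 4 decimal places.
E[X_{t+1} \mid \mathcal F_t] = -0.7040

For an AR(p) model X_t = c + sum_i phi_i X_{t-i} + eps_t, the
one-step-ahead conditional mean is
  E[X_{t+1} | X_t, ...] = c + sum_i phi_i X_{t+1-i}.
Substitute known values:
  E[X_{t+1} | ...] = (-0.352) * (2) + (-0.219) * (0)
                   = -0.7040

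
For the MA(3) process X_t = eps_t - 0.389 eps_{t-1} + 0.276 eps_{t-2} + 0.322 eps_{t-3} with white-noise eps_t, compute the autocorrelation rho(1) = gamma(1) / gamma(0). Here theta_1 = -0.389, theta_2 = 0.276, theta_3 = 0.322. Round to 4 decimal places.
\rho(1) = -0.3061

For an MA(q) process with theta_0 = 1, the autocovariance is
  gamma(k) = sigma^2 * sum_{i=0..q-k} theta_i * theta_{i+k},
and rho(k) = gamma(k) / gamma(0). Sigma^2 cancels.
  numerator   = (1)*(-0.389) + (-0.389)*(0.276) + (0.276)*(0.322) = -0.407492.
  denominator = (1)^2 + (-0.389)^2 + (0.276)^2 + (0.322)^2 = 1.331181.
  rho(1) = -0.407492 / 1.331181 = -0.3061.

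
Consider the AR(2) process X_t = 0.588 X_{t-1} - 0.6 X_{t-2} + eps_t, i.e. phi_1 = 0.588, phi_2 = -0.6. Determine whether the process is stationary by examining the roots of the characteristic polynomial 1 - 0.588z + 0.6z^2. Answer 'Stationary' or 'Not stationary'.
\text{Stationary}

The AR(p) characteristic polynomial is P(z) = 1 - 0.588z + 0.6z^2.
Stationarity requires all roots to lie outside the unit circle, i.e. |z| > 1 for every root.
Set 1 + (-0.588) z + (0.6) z^2 = 0, i.e. a z^2 + b z + c = 0 with a = 0.6, b = -0.588, c = 1.
Discriminant D = b^2 - 4ac = (-0.588)^2 - 4*(0.6)*1 = 0.345744 - (2.4) = -2.054256.
D < 0, so the roots are the complex-conjugate pair z = (-b +/- i sqrt(-D)) / (2a) = 0.49 +/- 1.1944i.
For a conjugate pair |z|^2 = z * conj(z) = (product of roots) = c/a = 1/(0.6) = 1.666667, so |z| = sqrt(1.666667) = 1.291 for both roots.
Moduli of all roots: 1.2910, 1.2910.
All moduli strictly greater than 1? Yes.
Verdict: Stationary.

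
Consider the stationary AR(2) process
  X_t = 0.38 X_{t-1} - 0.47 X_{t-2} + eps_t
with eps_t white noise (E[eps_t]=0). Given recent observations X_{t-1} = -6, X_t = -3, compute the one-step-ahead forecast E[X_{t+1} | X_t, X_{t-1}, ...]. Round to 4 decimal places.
E[X_{t+1} \mid \mathcal F_t] = 1.6800

For an AR(p) model X_t = c + sum_i phi_i X_{t-i} + eps_t, the
one-step-ahead conditional mean is
  E[X_{t+1} | X_t, ...] = c + sum_i phi_i X_{t+1-i}.
Substitute known values:
  E[X_{t+1} | ...] = (0.38) * (-3) + (-0.47) * (-6)
                   = 1.6800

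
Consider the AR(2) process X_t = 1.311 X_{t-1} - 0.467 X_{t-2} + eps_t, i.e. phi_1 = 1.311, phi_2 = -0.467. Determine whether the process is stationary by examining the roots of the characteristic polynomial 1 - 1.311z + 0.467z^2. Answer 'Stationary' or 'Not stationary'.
\text{Stationary}

The AR(p) characteristic polynomial is P(z) = 1 - 1.311z + 0.467z^2.
Stationarity requires all roots to lie outside the unit circle, i.e. |z| > 1 for every root.
Set 1 + (-1.311) z + (0.467) z^2 = 0, i.e. a z^2 + b z + c = 0 with a = 0.467, b = -1.311, c = 1.
Discriminant D = b^2 - 4ac = (-1.311)^2 - 4*(0.467)*1 = 1.718721 - (1.868) = -0.149279.
D < 0, so the roots are the complex-conjugate pair z = (-b +/- i sqrt(-D)) / (2a) = 1.4036 +/- 0.4137i.
For a conjugate pair |z|^2 = z * conj(z) = (product of roots) = c/a = 1/(0.467) = 2.141328, so |z| = sqrt(2.141328) = 1.4633 for both roots.
Moduli of all roots: 1.4633, 1.4633.
All moduli strictly greater than 1? Yes.
Verdict: Stationary.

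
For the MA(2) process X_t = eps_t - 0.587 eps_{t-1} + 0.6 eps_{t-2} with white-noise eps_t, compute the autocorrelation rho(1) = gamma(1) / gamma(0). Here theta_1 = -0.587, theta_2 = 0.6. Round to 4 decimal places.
\rho(1) = -0.5510

For an MA(q) process with theta_0 = 1, the autocovariance is
  gamma(k) = sigma^2 * sum_{i=0..q-k} theta_i * theta_{i+k},
and rho(k) = gamma(k) / gamma(0). Sigma^2 cancels.
  numerator   = (1)*(-0.587) + (-0.587)*(0.6) = -0.9392.
  denominator = (1)^2 + (-0.587)^2 + (0.6)^2 = 1.704569.
  rho(1) = -0.9392 / 1.704569 = -0.5510.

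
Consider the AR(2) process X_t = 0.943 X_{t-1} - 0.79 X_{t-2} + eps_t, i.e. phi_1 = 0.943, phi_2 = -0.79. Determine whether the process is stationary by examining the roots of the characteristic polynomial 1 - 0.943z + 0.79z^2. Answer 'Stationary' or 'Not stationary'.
\text{Stationary}

The AR(p) characteristic polynomial is P(z) = 1 - 0.943z + 0.79z^2.
Stationarity requires all roots to lie outside the unit circle, i.e. |z| > 1 for every root.
Set 1 + (-0.943) z + (0.79) z^2 = 0, i.e. a z^2 + b z + c = 0 with a = 0.79, b = -0.943, c = 1.
Discriminant D = b^2 - 4ac = (-0.943)^2 - 4*(0.79)*1 = 0.889249 - (3.16) = -2.270751.
D < 0, so the roots are the complex-conjugate pair z = (-b +/- i sqrt(-D)) / (2a) = 0.5968 +/- 0.9537i.
For a conjugate pair |z|^2 = z * conj(z) = (product of roots) = c/a = 1/(0.79) = 1.265823, so |z| = sqrt(1.265823) = 1.1251 for both roots.
Moduli of all roots: 1.1251, 1.1251.
All moduli strictly greater than 1? Yes.
Verdict: Stationary.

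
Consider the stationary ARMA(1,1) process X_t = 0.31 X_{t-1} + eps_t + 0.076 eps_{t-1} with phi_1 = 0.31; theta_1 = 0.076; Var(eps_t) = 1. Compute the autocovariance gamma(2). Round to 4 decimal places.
\gamma(2) = 0.1355

Multiply the model equation by X_{t-k} and take expectations. With theta_0 = psi_0 = 1 and psi_j the MA(infinity) weights, this gives
  gamma(k) - sum_i phi_i gamma(k-i) = c_k,
  c_k = sigma^2 * sum_{j=k..q} theta_j psi_{j-k}   (c_k = 0 for k > q),
using gamma(-m) = gamma(m).
psi-weights needed (psi_j = theta_j + sum_i phi_i psi_{j-i}):
  psi_1 = theta_1 + phi_1 = 0.076 + (0.31) = 0.386
Right-hand sides:
  c_0 = sigma^2 (1 + theta_1 psi_1) = 1 * (1 + (0.076)(0.386)) = 1 * 1.029336 = 1.029336
  c_1 = sigma^2 theta_1 = 1 * (0.076) = 0.076
  c_2 = 0
Equations for k = 0 and k = 1 (AR order 1):
  gamma(0) = phi_1 gamma(1) + c_0
  gamma(1) = phi_1 gamma(0) + c_1
Substituting the second into the first: gamma(0) (1 - phi_1^2) = c_0 + phi_1 c_1, so
  gamma(0) = (c_0 + phi_1 c_1) / (1 - phi_1^2) = (1.029336 + (0.31)(0.076)) / (1 - (0.31)^2) = 1.052896 / 0.9039 = 1.164837.
  gamma(1) = phi_1 gamma(0) + c_1 = (0.31)(1.164837) + (0.076) = 0.437099.
For k = 2 (> q): gamma(2) = phi_1 gamma(1) = (0.31)(0.437099) = 0.135501.
Therefore gamma(2) = 0.1355 (to 4 decimal places).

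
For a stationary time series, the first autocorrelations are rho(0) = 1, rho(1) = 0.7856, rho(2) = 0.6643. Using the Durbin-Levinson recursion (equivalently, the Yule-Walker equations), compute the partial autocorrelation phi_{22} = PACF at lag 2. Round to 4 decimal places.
\phi_{22} = 0.1231

The PACF at lag k is phi_{kk}, the last component of the solution
to the Yule-Walker system G_k phi = r_k where
  (G_k)_{ij} = rho(|i - j|), (r_k)_i = rho(i), i,j = 1..k.
Equivalently, Durbin-Levinson gives phi_{kk} iteratively:
  phi_{11} = rho(1)
  phi_{kk} = [rho(k) - sum_{j=1..k-1} phi_{k-1,j} rho(k-j)]
            / [1 - sum_{j=1..k-1} phi_{k-1,j} rho(j)],
  phi_{k,j} = phi_{k-1,j} - phi_{kk} phi_{k-1,k-j},  j = 1..k-1.
Step k = 1:
  phi_11 = rho(1) = 0.7856.
Step k = 2:
  phi_22 = [rho(2) - phi_11 rho(1)] / [1 - phi_11 rho(1)] = [0.6643 - (0.7856)(0.7856)] / [1 - (0.7856)(0.7856)]
         = 0.04713264 / 0.38283264 = 0.1231.
Therefore phi_{22} = 0.1231.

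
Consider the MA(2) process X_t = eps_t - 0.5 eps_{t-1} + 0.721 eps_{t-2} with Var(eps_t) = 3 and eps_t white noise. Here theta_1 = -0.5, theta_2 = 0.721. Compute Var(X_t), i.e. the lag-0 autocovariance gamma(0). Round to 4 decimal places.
\gamma(0) = 5.3095

For an MA(q) process X_t = eps_t + sum_i theta_i eps_{t-i} with
Var(eps_t) = sigma^2, the variance is
  gamma(0) = sigma^2 * (1 + sum_i theta_i^2).
  sum_i theta_i^2 = (-0.5)^2 + (0.721)^2 = 0.25 + 0.519841 = 0.769841.
  gamma(0) = 3 * (1 + 0.769841) = 3 * 1.769841 = 5.309523, which rounds to 5.3095.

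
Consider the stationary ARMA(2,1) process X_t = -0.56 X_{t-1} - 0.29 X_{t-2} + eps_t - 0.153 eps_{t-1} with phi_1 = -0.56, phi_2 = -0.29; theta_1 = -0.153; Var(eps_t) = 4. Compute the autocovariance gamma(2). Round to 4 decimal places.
\gamma(2) = -0.0261

Multiply the model equation by X_{t-k} and take expectations. With theta_0 = psi_0 = 1 and psi_j the MA(infinity) weights, this gives
  gamma(k) - sum_i phi_i gamma(k-i) = c_k,
  c_k = sigma^2 * sum_{j=k..q} theta_j psi_{j-k}   (c_k = 0 for k > q),
using gamma(-m) = gamma(m).
psi-weights needed (psi_j = theta_j + sum_i phi_i psi_{j-i}):
  psi_1 = theta_1 + phi_1 = -0.153 + (-0.56) = -0.713
Right-hand sides:
  c_0 = sigma^2 (1 + theta_1 psi_1) = 4 * (1 + (-0.153)(-0.713)) = 4 * 1.109089 = 4.436356
  c_1 = sigma^2 theta_1 = 4 * (-0.153) = -0.612
  c_2 = 0
Equations for k = 0, 1, 2 (AR order 2, c_2 = 0):
  (E0) gamma(0) = phi_1 gamma(1) + phi_2 gamma(2) + c_0
  (E1) gamma(1) = phi_1 gamma(0) + phi_2 gamma(1) + c_1
  (E2) gamma(2) = phi_1 gamma(1) + phi_2 gamma(0)
From (E1): gamma(1) = A gamma(0) + B with
  A = phi_1 / (1 - phi_2) = -0.56 / 1.29 = -0.434109,   B = c_1 / (1 - phi_2) = -0.612 / 1.29 = -0.474419.
Insert (E2) into (E0): gamma(0) (1 - phi_2^2) = phi_1 (1 + phi_2) gamma(1) + c_0.
  phi_1 (1 + phi_2) = (-0.56)(0.71) = -0.3976,   1 - phi_2^2 = 0.9159.
Replace gamma(1) by A gamma(0) + B and collect gamma(0):
  gamma(0) [0.9159 - (-0.3976)(-0.434109)] = (-0.3976)(-0.474419) + 4.436356
  gamma(0) * 0.743298 = 4.624985
  gamma(0) = 4.624985 / 0.743298 = 6.222245.
  gamma(1) = A gamma(0) + B = (-0.434109)(6.222245) + (-0.474419) = -3.175548.
  gamma(2) = phi_1 gamma(1) + phi_2 gamma(0) = (-0.56)(-3.175548) + (-0.29)(6.222245) = -0.026144.
Therefore gamma(2) = -0.0261 (to 4 decimal places).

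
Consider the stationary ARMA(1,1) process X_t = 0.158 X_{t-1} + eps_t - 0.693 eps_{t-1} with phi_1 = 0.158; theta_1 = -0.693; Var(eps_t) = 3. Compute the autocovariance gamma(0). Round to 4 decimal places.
\gamma(0) = 3.8807

Multiply the model equation by X_{t-k} and take expectations. With theta_0 = psi_0 = 1 and psi_j the MA(infinity) weights, this gives
  gamma(k) - sum_i phi_i gamma(k-i) = c_k,
  c_k = sigma^2 * sum_{j=k..q} theta_j psi_{j-k}   (c_k = 0 for k > q),
using gamma(-m) = gamma(m).
psi-weights needed (psi_j = theta_j + sum_i phi_i psi_{j-i}):
  psi_1 = theta_1 + phi_1 = -0.693 + (0.158) = -0.535
Right-hand sides:
  c_0 = sigma^2 (1 + theta_1 psi_1) = 3 * (1 + (-0.693)(-0.535)) = 3 * 1.370755 = 4.112265
  c_1 = sigma^2 theta_1 = 3 * (-0.693) = -2.079
  c_2 = 0
Equations for k = 0 and k = 1 (AR order 1):
  gamma(0) = phi_1 gamma(1) + c_0
  gamma(1) = phi_1 gamma(0) + c_1
Substituting the second into the first: gamma(0) (1 - phi_1^2) = c_0 + phi_1 c_1, so
  gamma(0) = (c_0 + phi_1 c_1) / (1 - phi_1^2) = (4.112265 + (0.158)(-2.079)) / (1 - (0.158)^2) = 3.783783 / 0.975036 = 3.88066.
Therefore gamma(0) = 3.8807 (to 4 decimal places).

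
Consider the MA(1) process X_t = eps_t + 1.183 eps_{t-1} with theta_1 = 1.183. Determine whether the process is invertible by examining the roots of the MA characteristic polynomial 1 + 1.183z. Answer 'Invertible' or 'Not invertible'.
\text{Not invertible}

The MA(q) characteristic polynomial is P(z) = 1 + 1.183z.
Invertibility requires all roots to lie outside the unit circle, i.e. |z| > 1 for every root.
This is linear in z: 1 + (1.183) z = 0  =>  z = -1/(1.183) = -0.845309,  |z| = 0.845309.
Moduli of all roots: 0.8453.
All moduli strictly greater than 1? No.
Verdict: Not invertible.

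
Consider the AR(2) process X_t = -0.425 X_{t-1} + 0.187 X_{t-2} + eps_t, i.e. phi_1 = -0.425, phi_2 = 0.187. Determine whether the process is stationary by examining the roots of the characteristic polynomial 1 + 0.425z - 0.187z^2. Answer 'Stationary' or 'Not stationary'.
\text{Stationary}

The AR(p) characteristic polynomial is P(z) = 1 + 0.425z - 0.187z^2.
Stationarity requires all roots to lie outside the unit circle, i.e. |z| > 1 for every root.
Set 1 + (0.425) z + (-0.187) z^2 = 0, i.e. a z^2 + b z + c = 0 with a = -0.187, b = 0.425, c = 1.
Discriminant D = b^2 - 4ac = (0.425)^2 - 4*(-0.187)*1 = 0.180625 - (-0.748) = 0.928625.
D >= 0, so the roots are real: z = (-b +/- sqrt(D)) / (2a) = (-0.425 +/- 0.963652) / (-0.374).
  z_1 = (-0.425 + 0.963652) / (-0.374) = -1.4402,   |z_1| = 1.4402.
  z_2 = (-0.425 - 0.963652) / (-0.374) = 3.713,   |z_2| = 3.713.
Moduli of all roots: 1.4402, 3.7130.
All moduli strictly greater than 1? Yes.
Verdict: Stationary.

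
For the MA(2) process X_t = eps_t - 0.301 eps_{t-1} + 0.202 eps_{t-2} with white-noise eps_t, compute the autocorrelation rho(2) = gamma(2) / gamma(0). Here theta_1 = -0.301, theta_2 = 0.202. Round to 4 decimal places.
\rho(2) = 0.1785

For an MA(q) process with theta_0 = 1, the autocovariance is
  gamma(k) = sigma^2 * sum_{i=0..q-k} theta_i * theta_{i+k},
and rho(k) = gamma(k) / gamma(0). Sigma^2 cancels.
  numerator   = (1)*(0.202) = 0.202.
  denominator = (1)^2 + (-0.301)^2 + (0.202)^2 = 1.131405.
  rho(2) = 0.202 / 1.131405 = 0.1785.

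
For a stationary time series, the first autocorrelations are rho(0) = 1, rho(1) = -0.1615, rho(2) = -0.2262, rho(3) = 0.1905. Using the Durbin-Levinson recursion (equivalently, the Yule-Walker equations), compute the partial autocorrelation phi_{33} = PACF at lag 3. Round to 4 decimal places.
\phi_{33} = 0.1130

The PACF at lag k is phi_{kk}, the last component of the solution
to the Yule-Walker system G_k phi = r_k where
  (G_k)_{ij} = rho(|i - j|), (r_k)_i = rho(i), i,j = 1..k.
Equivalently, Durbin-Levinson gives phi_{kk} iteratively:
  phi_{11} = rho(1)
  phi_{kk} = [rho(k) - sum_{j=1..k-1} phi_{k-1,j} rho(k-j)]
            / [1 - sum_{j=1..k-1} phi_{k-1,j} rho(j)],
  phi_{k,j} = phi_{k-1,j} - phi_{kk} phi_{k-1,k-j},  j = 1..k-1.
Step k = 1:
  phi_11 = rho(1) = -0.1615.
Step k = 2:
  phi_22 = [rho(2) - phi_11 rho(1)] / [1 - phi_11 rho(1)] = [-0.2262 - (-0.1615)(-0.1615)] / [1 - (-0.1615)(-0.1615)]
         = -0.25228225 / 0.97391775 = -0.259039.
  Update: phi_21 = phi_11 - phi_22 phi_11 = -0.1615 - (-0.259039)(-0.1615) = -0.203335.
Step k = 3:
  phi_33 = [rho(3) - phi_21 rho(2) - phi_22 rho(1)] / [1 - phi_21 rho(1) - phi_22 rho(2)]
    numerator   = 0.1905 - (-0.203335)(-0.2262) - (-0.259039)(-0.1615) = 0.10267096
    denominator = 1 - (-0.203335)(-0.1615) - (-0.259039)(-0.2262) = 0.90856692
  phi_33 = 0.10267096 / 0.90856692 = 0.113.
Therefore phi_{33} = 0.1130.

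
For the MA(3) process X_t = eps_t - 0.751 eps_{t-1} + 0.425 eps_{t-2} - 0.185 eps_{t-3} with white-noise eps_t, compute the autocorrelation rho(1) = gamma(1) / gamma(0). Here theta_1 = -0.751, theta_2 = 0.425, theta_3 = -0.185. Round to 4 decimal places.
\rho(1) = -0.6458

For an MA(q) process with theta_0 = 1, the autocovariance is
  gamma(k) = sigma^2 * sum_{i=0..q-k} theta_i * theta_{i+k},
and rho(k) = gamma(k) / gamma(0). Sigma^2 cancels.
  numerator   = (1)*(-0.751) + (-0.751)*(0.425) + (0.425)*(-0.185) = -1.1488.
  denominator = (1)^2 + (-0.751)^2 + (0.425)^2 + (-0.185)^2 = 1.778851.
  rho(1) = -1.1488 / 1.778851 = -0.6458.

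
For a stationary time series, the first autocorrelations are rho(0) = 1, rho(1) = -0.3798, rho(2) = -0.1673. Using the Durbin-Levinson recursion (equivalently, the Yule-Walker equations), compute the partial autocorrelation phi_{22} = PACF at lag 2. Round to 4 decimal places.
\phi_{22} = -0.3641

The PACF at lag k is phi_{kk}, the last component of the solution
to the Yule-Walker system G_k phi = r_k where
  (G_k)_{ij} = rho(|i - j|), (r_k)_i = rho(i), i,j = 1..k.
Equivalently, Durbin-Levinson gives phi_{kk} iteratively:
  phi_{11} = rho(1)
  phi_{kk} = [rho(k) - sum_{j=1..k-1} phi_{k-1,j} rho(k-j)]
            / [1 - sum_{j=1..k-1} phi_{k-1,j} rho(j)],
  phi_{k,j} = phi_{k-1,j} - phi_{kk} phi_{k-1,k-j},  j = 1..k-1.
Step k = 1:
  phi_11 = rho(1) = -0.3798.
Step k = 2:
  phi_22 = [rho(2) - phi_11 rho(1)] / [1 - phi_11 rho(1)] = [-0.1673 - (-0.3798)(-0.3798)] / [1 - (-0.3798)(-0.3798)]
         = -0.31154804 / 0.85575196 = -0.3641.
Therefore phi_{22} = -0.3641.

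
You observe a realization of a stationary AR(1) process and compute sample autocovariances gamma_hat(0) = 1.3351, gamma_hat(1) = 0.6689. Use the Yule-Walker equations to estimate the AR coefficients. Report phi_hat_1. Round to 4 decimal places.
\hat\phi_{1} = 0.5010

The Yule-Walker equations for an AR(p) process read, in matrix form,
  Gamma_p phi = r_p,   with   (Gamma_p)_{ij} = gamma(|i - j|),
                       (r_p)_i = gamma(i),   i,j = 1..p.
Substitute the sample gammas (Toeplitz matrix and right-hand side of size 1):
  Gamma_p = [[1.3351]]
  r_p     = [0.6689]
With p = 1 this is the single equation gamma(0) phi_1 = gamma(1):
  phi_hat_1 = gamma(1) / gamma(0) = 0.6689 / 1.3351 = 0.5010.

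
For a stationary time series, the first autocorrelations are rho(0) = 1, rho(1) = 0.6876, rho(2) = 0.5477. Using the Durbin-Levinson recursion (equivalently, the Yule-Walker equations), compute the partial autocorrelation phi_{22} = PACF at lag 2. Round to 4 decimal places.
\phi_{22} = 0.1421

The PACF at lag k is phi_{kk}, the last component of the solution
to the Yule-Walker system G_k phi = r_k where
  (G_k)_{ij} = rho(|i - j|), (r_k)_i = rho(i), i,j = 1..k.
Equivalently, Durbin-Levinson gives phi_{kk} iteratively:
  phi_{11} = rho(1)
  phi_{kk} = [rho(k) - sum_{j=1..k-1} phi_{k-1,j} rho(k-j)]
            / [1 - sum_{j=1..k-1} phi_{k-1,j} rho(j)],
  phi_{k,j} = phi_{k-1,j} - phi_{kk} phi_{k-1,k-j},  j = 1..k-1.
Step k = 1:
  phi_11 = rho(1) = 0.6876.
Step k = 2:
  phi_22 = [rho(2) - phi_11 rho(1)] / [1 - phi_11 rho(1)] = [0.5477 - (0.6876)(0.6876)] / [1 - (0.6876)(0.6876)]
         = 0.07490624 / 0.52720624 = 0.1421.
Therefore phi_{22} = 0.1421.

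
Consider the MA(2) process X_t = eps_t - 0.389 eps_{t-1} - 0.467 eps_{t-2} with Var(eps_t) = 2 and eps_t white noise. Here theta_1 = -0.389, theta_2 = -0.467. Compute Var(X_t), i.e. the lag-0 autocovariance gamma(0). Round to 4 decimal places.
\gamma(0) = 2.7388

For an MA(q) process X_t = eps_t + sum_i theta_i eps_{t-i} with
Var(eps_t) = sigma^2, the variance is
  gamma(0) = sigma^2 * (1 + sum_i theta_i^2).
  sum_i theta_i^2 = (-0.389)^2 + (-0.467)^2 = 0.151321 + 0.218089 = 0.36941.
  gamma(0) = 2 * (1 + 0.36941) = 2 * 1.36941 = 2.73882, which rounds to 2.7388.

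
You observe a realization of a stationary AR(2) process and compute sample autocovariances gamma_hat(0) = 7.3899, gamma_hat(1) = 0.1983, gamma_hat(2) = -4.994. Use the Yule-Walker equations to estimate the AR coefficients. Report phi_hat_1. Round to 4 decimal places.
\hat\phi_{1} = 0.0450

The Yule-Walker equations for an AR(p) process read, in matrix form,
  Gamma_p phi = r_p,   with   (Gamma_p)_{ij} = gamma(|i - j|),
                       (r_p)_i = gamma(i),   i,j = 1..p.
Substitute the sample gammas (Toeplitz matrix and right-hand side of size 2):
  Gamma_p = [[7.3899, 0.1983], [0.1983, 7.3899]]
  r_p     = [0.1983, -4.994]
Written out:
  7.3899 phi_1 + 0.1983 phi_2 = 0.1983
  0.1983 phi_1 + 7.3899 phi_2 = -4.994
Solve by Cramer's rule:
  det = gamma(0)^2 - gamma(1)^2 = (7.3899)^2 - (0.1983)^2 = 54.61062201 - 0.03932289 = 54.57129912
  phi_hat_1 = [gamma(1) gamma(0) - gamma(1) gamma(2)] / det = [(0.1983)(7.3899) - (0.1983)(-4.994)] / 54.57129912 = 2.45572737 / 54.57129912 = 0.045
  phi_hat_2 = [gamma(0) gamma(2) - gamma(1)^2] / det = [(7.3899)(-4.994) - (0.1983)^2] / 54.57129912 = -36.94448349 / 54.57129912 = -0.677
So phi_hat = [0.0450, -0.6770].
Therefore phi_hat_1 = 0.0450.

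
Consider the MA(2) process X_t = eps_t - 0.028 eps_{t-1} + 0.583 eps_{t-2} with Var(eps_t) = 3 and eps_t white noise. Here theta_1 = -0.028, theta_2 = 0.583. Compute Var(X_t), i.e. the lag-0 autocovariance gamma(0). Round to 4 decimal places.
\gamma(0) = 4.0220

For an MA(q) process X_t = eps_t + sum_i theta_i eps_{t-i} with
Var(eps_t) = sigma^2, the variance is
  gamma(0) = sigma^2 * (1 + sum_i theta_i^2).
  sum_i theta_i^2 = (-0.028)^2 + (0.583)^2 = 0.000784 + 0.339889 = 0.340673.
  gamma(0) = 3 * (1 + 0.340673) = 3 * 1.340673 = 4.022019, which rounds to 4.0220.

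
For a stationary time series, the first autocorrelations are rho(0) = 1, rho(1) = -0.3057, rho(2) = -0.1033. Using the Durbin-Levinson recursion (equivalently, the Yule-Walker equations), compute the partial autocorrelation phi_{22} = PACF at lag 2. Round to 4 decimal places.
\phi_{22} = -0.2170

The PACF at lag k is phi_{kk}, the last component of the solution
to the Yule-Walker system G_k phi = r_k where
  (G_k)_{ij} = rho(|i - j|), (r_k)_i = rho(i), i,j = 1..k.
Equivalently, Durbin-Levinson gives phi_{kk} iteratively:
  phi_{11} = rho(1)
  phi_{kk} = [rho(k) - sum_{j=1..k-1} phi_{k-1,j} rho(k-j)]
            / [1 - sum_{j=1..k-1} phi_{k-1,j} rho(j)],
  phi_{k,j} = phi_{k-1,j} - phi_{kk} phi_{k-1,k-j},  j = 1..k-1.
Step k = 1:
  phi_11 = rho(1) = -0.3057.
Step k = 2:
  phi_22 = [rho(2) - phi_11 rho(1)] / [1 - phi_11 rho(1)] = [-0.1033 - (-0.3057)(-0.3057)] / [1 - (-0.3057)(-0.3057)]
         = -0.19675249 / 0.90654751 = -0.217.
Therefore phi_{22} = -0.2170.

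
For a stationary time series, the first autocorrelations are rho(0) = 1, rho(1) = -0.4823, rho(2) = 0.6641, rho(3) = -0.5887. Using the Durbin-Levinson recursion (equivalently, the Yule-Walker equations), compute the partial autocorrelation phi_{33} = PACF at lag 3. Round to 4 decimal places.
\phi_{33} = -0.3379

The PACF at lag k is phi_{kk}, the last component of the solution
to the Yule-Walker system G_k phi = r_k where
  (G_k)_{ij} = rho(|i - j|), (r_k)_i = rho(i), i,j = 1..k.
Equivalently, Durbin-Levinson gives phi_{kk} iteratively:
  phi_{11} = rho(1)
  phi_{kk} = [rho(k) - sum_{j=1..k-1} phi_{k-1,j} rho(k-j)]
            / [1 - sum_{j=1..k-1} phi_{k-1,j} rho(j)],
  phi_{k,j} = phi_{k-1,j} - phi_{kk} phi_{k-1,k-j},  j = 1..k-1.
Step k = 1:
  phi_11 = rho(1) = -0.4823.
Step k = 2:
  phi_22 = [rho(2) - phi_11 rho(1)] / [1 - phi_11 rho(1)] = [0.6641 - (-0.4823)(-0.4823)] / [1 - (-0.4823)(-0.4823)]
         = 0.43148671 / 0.76738671 = 0.562281.
  Update: phi_21 = phi_11 - phi_22 phi_11 = -0.4823 - (0.562281)(-0.4823) = -0.211112.
Step k = 3:
  phi_33 = [rho(3) - phi_21 rho(2) - phi_22 rho(1)] / [1 - phi_21 rho(1) - phi_22 rho(2)]
    numerator   = -0.5887 - (-0.211112)(0.6641) - (0.562281)(-0.4823) = -0.17731253
    denominator = 1 - (-0.211112)(-0.4823) - (0.562281)(0.6641) = 0.52477008
  phi_33 = -0.17731253 / 0.52477008 = -0.3379.
Therefore phi_{33} = -0.3379.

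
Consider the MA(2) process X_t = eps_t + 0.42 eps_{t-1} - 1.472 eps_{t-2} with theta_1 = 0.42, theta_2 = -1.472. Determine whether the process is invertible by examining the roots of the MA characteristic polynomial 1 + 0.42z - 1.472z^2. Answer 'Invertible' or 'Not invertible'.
\text{Not invertible}

The MA(q) characteristic polynomial is P(z) = 1 + 0.42z - 1.472z^2.
Invertibility requires all roots to lie outside the unit circle, i.e. |z| > 1 for every root.
Set 1 + (0.42) z + (-1.472) z^2 = 0, i.e. a z^2 + b z + c = 0 with a = -1.472, b = 0.42, c = 1.
Discriminant D = b^2 - 4ac = (0.42)^2 - 4*(-1.472)*1 = 0.1764 - (-5.888) = 6.0644.
D >= 0, so the roots are real: z = (-b +/- sqrt(D)) / (2a) = (-0.42 +/- 2.4626) / (-2.944).
  z_1 = (-0.42 + 2.4626) / (-2.944) = -0.6938,   |z_1| = 0.6938.
  z_2 = (-0.42 - 2.4626) / (-2.944) = 0.9791,   |z_2| = 0.9791.
Moduli of all roots: 0.6938, 0.9791.
All moduli strictly greater than 1? No.
Verdict: Not invertible.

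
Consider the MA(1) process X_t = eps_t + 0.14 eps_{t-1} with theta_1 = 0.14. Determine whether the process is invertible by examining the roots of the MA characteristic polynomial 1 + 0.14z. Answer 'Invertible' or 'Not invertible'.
\text{Invertible}

The MA(q) characteristic polynomial is P(z) = 1 + 0.14z.
Invertibility requires all roots to lie outside the unit circle, i.e. |z| > 1 for every root.
This is linear in z: 1 + (0.14) z = 0  =>  z = -1/(0.14) = -7.142857,  |z| = 7.142857.
Moduli of all roots: 7.1429.
All moduli strictly greater than 1? Yes.
Verdict: Invertible.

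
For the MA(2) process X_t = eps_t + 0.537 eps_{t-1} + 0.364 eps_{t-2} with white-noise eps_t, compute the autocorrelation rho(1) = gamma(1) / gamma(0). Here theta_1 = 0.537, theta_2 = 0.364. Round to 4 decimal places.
\rho(1) = 0.5155

For an MA(q) process with theta_0 = 1, the autocovariance is
  gamma(k) = sigma^2 * sum_{i=0..q-k} theta_i * theta_{i+k},
and rho(k) = gamma(k) / gamma(0). Sigma^2 cancels.
  numerator   = (1)*(0.537) + (0.537)*(0.364) = 0.732468.
  denominator = (1)^2 + (0.537)^2 + (0.364)^2 = 1.420865.
  rho(1) = 0.732468 / 1.420865 = 0.5155.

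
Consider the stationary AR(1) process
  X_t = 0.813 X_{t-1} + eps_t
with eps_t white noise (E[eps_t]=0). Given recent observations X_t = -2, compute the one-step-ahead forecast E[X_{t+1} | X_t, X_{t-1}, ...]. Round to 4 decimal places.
E[X_{t+1} \mid \mathcal F_t] = -1.6260

For an AR(p) model X_t = c + sum_i phi_i X_{t-i} + eps_t, the
one-step-ahead conditional mean is
  E[X_{t+1} | X_t, ...] = c + sum_i phi_i X_{t+1-i}.
Substitute known values:
  E[X_{t+1} | ...] = (0.813) * (-2)
                   = -1.6260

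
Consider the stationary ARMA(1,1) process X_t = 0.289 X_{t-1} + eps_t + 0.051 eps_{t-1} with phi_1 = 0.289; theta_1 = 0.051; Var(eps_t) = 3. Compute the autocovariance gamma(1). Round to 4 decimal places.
\gamma(1) = 1.1294

Multiply the model equation by X_{t-k} and take expectations. With theta_0 = psi_0 = 1 and psi_j the MA(infinity) weights, this gives
  gamma(k) - sum_i phi_i gamma(k-i) = c_k,
  c_k = sigma^2 * sum_{j=k..q} theta_j psi_{j-k}   (c_k = 0 for k > q),
using gamma(-m) = gamma(m).
psi-weights needed (psi_j = theta_j + sum_i phi_i psi_{j-i}):
  psi_1 = theta_1 + phi_1 = 0.051 + (0.289) = 0.34
Right-hand sides:
  c_0 = sigma^2 (1 + theta_1 psi_1) = 3 * (1 + (0.051)(0.34)) = 3 * 1.01734 = 3.05202
  c_1 = sigma^2 theta_1 = 3 * (0.051) = 0.153
  c_2 = 0
Equations for k = 0 and k = 1 (AR order 1):
  gamma(0) = phi_1 gamma(1) + c_0
  gamma(1) = phi_1 gamma(0) + c_1
Substituting the second into the first: gamma(0) (1 - phi_1^2) = c_0 + phi_1 c_1, so
  gamma(0) = (c_0 + phi_1 c_1) / (1 - phi_1^2) = (3.05202 + (0.289)(0.153)) / (1 - (0.289)^2) = 3.096237 / 0.916479 = 3.378405.
  gamma(1) = phi_1 gamma(0) + c_1 = (0.289)(3.378405) + (0.153) = 1.129359.
Therefore gamma(1) = 1.1294 (to 4 decimal places).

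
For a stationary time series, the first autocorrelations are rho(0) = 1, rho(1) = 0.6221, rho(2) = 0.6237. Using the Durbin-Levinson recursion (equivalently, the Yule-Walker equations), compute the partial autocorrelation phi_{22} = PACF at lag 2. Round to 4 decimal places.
\phi_{22} = 0.3861

The PACF at lag k is phi_{kk}, the last component of the solution
to the Yule-Walker system G_k phi = r_k where
  (G_k)_{ij} = rho(|i - j|), (r_k)_i = rho(i), i,j = 1..k.
Equivalently, Durbin-Levinson gives phi_{kk} iteratively:
  phi_{11} = rho(1)
  phi_{kk} = [rho(k) - sum_{j=1..k-1} phi_{k-1,j} rho(k-j)]
            / [1 - sum_{j=1..k-1} phi_{k-1,j} rho(j)],
  phi_{k,j} = phi_{k-1,j} - phi_{kk} phi_{k-1,k-j},  j = 1..k-1.
Step k = 1:
  phi_11 = rho(1) = 0.6221.
Step k = 2:
  phi_22 = [rho(2) - phi_11 rho(1)] / [1 - phi_11 rho(1)] = [0.6237 - (0.6221)(0.6221)] / [1 - (0.6221)(0.6221)]
         = 0.23669159 / 0.61299159 = 0.3861.
Therefore phi_{22} = 0.3861.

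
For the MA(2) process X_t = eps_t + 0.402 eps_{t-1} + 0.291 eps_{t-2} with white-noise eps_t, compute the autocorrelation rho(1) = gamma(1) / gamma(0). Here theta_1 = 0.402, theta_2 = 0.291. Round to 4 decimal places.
\rho(1) = 0.4164

For an MA(q) process with theta_0 = 1, the autocovariance is
  gamma(k) = sigma^2 * sum_{i=0..q-k} theta_i * theta_{i+k},
and rho(k) = gamma(k) / gamma(0). Sigma^2 cancels.
  numerator   = (1)*(0.402) + (0.402)*(0.291) = 0.518982.
  denominator = (1)^2 + (0.402)^2 + (0.291)^2 = 1.246285.
  rho(1) = 0.518982 / 1.246285 = 0.4164.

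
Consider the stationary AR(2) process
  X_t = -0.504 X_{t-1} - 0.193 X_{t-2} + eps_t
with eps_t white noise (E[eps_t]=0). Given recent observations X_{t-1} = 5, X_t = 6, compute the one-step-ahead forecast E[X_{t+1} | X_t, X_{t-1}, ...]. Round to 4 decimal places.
E[X_{t+1} \mid \mathcal F_t] = -3.9890

For an AR(p) model X_t = c + sum_i phi_i X_{t-i} + eps_t, the
one-step-ahead conditional mean is
  E[X_{t+1} | X_t, ...] = c + sum_i phi_i X_{t+1-i}.
Substitute known values:
  E[X_{t+1} | ...] = (-0.504) * (6) + (-0.193) * (5)
                   = -3.9890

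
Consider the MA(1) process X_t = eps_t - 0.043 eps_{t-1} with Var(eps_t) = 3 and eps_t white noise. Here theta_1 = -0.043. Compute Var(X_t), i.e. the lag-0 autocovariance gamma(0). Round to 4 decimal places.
\gamma(0) = 3.0055

For an MA(q) process X_t = eps_t + sum_i theta_i eps_{t-i} with
Var(eps_t) = sigma^2, the variance is
  gamma(0) = sigma^2 * (1 + sum_i theta_i^2).
  sum_i theta_i^2 = (-0.043)^2 = 0.001849.
  gamma(0) = 3 * (1 + 0.001849) = 3 * 1.001849 = 3.005547, which rounds to 3.0055.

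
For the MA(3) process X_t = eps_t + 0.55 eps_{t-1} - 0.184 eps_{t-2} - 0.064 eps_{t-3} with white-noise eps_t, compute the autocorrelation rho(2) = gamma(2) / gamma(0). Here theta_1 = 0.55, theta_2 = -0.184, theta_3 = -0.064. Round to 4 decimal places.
\rho(2) = -0.1635

For an MA(q) process with theta_0 = 1, the autocovariance is
  gamma(k) = sigma^2 * sum_{i=0..q-k} theta_i * theta_{i+k},
and rho(k) = gamma(k) / gamma(0). Sigma^2 cancels.
  numerator   = (1)*(-0.184) + (0.55)*(-0.064) = -0.2192.
  denominator = (1)^2 + (0.55)^2 + (-0.184)^2 + (-0.064)^2 = 1.340452.
  rho(2) = -0.2192 / 1.340452 = -0.1635.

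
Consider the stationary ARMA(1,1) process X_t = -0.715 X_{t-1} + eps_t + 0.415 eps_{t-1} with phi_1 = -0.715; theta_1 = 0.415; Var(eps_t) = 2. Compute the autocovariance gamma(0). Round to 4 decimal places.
\gamma(0) = 2.3683

Multiply the model equation by X_{t-k} and take expectations. With theta_0 = psi_0 = 1 and psi_j the MA(infinity) weights, this gives
  gamma(k) - sum_i phi_i gamma(k-i) = c_k,
  c_k = sigma^2 * sum_{j=k..q} theta_j psi_{j-k}   (c_k = 0 for k > q),
using gamma(-m) = gamma(m).
psi-weights needed (psi_j = theta_j + sum_i phi_i psi_{j-i}):
  psi_1 = theta_1 + phi_1 = 0.415 + (-0.715) = -0.3
Right-hand sides:
  c_0 = sigma^2 (1 + theta_1 psi_1) = 2 * (1 + (0.415)(-0.3)) = 2 * 0.8755 = 1.751
  c_1 = sigma^2 theta_1 = 2 * (0.415) = 0.83
  c_2 = 0
Equations for k = 0 and k = 1 (AR order 1):
  gamma(0) = phi_1 gamma(1) + c_0
  gamma(1) = phi_1 gamma(0) + c_1
Substituting the second into the first: gamma(0) (1 - phi_1^2) = c_0 + phi_1 c_1, so
  gamma(0) = (c_0 + phi_1 c_1) / (1 - phi_1^2) = (1.751 + (-0.715)(0.83)) / (1 - (-0.715)^2) = 1.15755 / 0.488775 = 2.368268.
Therefore gamma(0) = 2.3683 (to 4 decimal places).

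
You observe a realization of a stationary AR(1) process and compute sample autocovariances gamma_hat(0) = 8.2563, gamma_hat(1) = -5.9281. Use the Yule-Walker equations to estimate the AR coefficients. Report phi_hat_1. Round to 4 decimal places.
\hat\phi_{1} = -0.7180

The Yule-Walker equations for an AR(p) process read, in matrix form,
  Gamma_p phi = r_p,   with   (Gamma_p)_{ij} = gamma(|i - j|),
                       (r_p)_i = gamma(i),   i,j = 1..p.
Substitute the sample gammas (Toeplitz matrix and right-hand side of size 1):
  Gamma_p = [[8.2563]]
  r_p     = [-5.9281]
With p = 1 this is the single equation gamma(0) phi_1 = gamma(1):
  phi_hat_1 = gamma(1) / gamma(0) = -5.9281 / 8.2563 = -0.7180.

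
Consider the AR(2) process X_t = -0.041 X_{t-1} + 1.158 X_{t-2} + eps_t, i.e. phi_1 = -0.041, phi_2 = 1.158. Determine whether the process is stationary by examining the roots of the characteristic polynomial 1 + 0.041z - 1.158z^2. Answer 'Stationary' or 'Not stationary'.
\text{Not stationary}

The AR(p) characteristic polynomial is P(z) = 1 + 0.041z - 1.158z^2.
Stationarity requires all roots to lie outside the unit circle, i.e. |z| > 1 for every root.
Set 1 + (0.041) z + (-1.158) z^2 = 0, i.e. a z^2 + b z + c = 0 with a = -1.158, b = 0.041, c = 1.
Discriminant D = b^2 - 4ac = (0.041)^2 - 4*(-1.158)*1 = 0.001681 - (-4.632) = 4.633681.
D >= 0, so the roots are real: z = (-b +/- sqrt(D)) / (2a) = (-0.041 +/- 2.152599) / (-2.316).
  z_1 = (-0.041 + 2.152599) / (-2.316) = -0.9117,   |z_1| = 0.9117.
  z_2 = (-0.041 - 2.152599) / (-2.316) = 0.9471,   |z_2| = 0.9471.
Moduli of all roots: 0.9117, 0.9471.
All moduli strictly greater than 1? No.
Verdict: Not stationary.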